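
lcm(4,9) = 36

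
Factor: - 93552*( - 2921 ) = 273265392 = 2^4*3^1*23^1*127^1*1949^1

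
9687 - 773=8914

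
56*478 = 26768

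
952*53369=50807288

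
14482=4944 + 9538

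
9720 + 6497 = 16217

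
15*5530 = 82950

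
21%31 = 21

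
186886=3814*49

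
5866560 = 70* 83808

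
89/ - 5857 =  - 1 + 5768/5857= -0.02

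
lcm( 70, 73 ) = 5110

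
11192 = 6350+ 4842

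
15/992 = 15/992 = 0.02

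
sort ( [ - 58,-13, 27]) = [ - 58,-13,  27 ]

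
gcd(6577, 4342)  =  1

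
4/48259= 4/48259 = 0.00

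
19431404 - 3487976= 15943428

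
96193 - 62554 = 33639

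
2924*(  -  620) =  - 1812880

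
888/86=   444/43 = 10.33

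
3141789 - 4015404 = - 873615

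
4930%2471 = 2459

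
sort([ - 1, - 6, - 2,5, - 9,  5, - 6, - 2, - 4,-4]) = [ - 9,-6, - 6, - 4, - 4, - 2, - 2, - 1, 5, 5 ]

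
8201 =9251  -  1050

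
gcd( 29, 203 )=29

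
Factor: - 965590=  - 2^1 * 5^1*223^1 * 433^1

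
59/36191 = 59/36191 = 0.00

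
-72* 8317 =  - 598824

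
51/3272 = 51/3272 = 0.02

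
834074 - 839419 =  - 5345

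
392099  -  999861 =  - 607762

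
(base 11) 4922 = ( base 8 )14445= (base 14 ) 24bb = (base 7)24524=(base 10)6437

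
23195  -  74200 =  - 51005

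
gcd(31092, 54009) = 3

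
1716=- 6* ( - 286) 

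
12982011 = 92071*141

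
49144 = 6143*8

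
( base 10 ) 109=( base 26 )45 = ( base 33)3a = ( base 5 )414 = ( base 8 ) 155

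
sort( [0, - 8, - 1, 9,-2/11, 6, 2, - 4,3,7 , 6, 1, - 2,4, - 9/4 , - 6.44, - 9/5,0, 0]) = [ - 8, - 6.44 ,-4 , -9/4,-2, - 9/5, - 1, - 2/11,0,0,0,1,2, 3,4,6,  6 , 7 , 9]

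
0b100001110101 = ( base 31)27Q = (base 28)2L9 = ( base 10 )2165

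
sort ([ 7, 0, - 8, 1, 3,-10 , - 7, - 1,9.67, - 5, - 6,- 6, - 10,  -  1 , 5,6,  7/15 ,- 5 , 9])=[ -10,-10, - 8,  -  7, -6,-6,-5, - 5, - 1, - 1,0,7/15,1,3, 5, 6,7,9, 9.67] 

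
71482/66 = 35741/33 = 1083.06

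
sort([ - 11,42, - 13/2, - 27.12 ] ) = [ - 27.12,- 11, - 13/2, 42 ] 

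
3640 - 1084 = 2556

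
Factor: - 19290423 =  -  3^1*29^1 * 221729^1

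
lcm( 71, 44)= 3124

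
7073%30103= 7073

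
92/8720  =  23/2180 = 0.01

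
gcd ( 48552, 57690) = 6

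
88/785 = 88/785 = 0.11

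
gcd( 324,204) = 12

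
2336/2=1168  =  1168.00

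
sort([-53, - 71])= [-71, - 53] 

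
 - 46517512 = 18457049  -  64974561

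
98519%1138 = 651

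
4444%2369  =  2075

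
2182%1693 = 489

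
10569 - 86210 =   -  75641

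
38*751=28538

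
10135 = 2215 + 7920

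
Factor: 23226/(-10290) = - 5^( - 1)*7^( - 1)*79^1  =  - 79/35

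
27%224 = 27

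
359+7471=7830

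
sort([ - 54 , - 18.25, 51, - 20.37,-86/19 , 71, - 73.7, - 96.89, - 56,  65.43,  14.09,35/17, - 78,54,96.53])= [-96.89, - 78, - 73.7, - 56 , - 54, - 20.37, - 18.25,  -  86/19, 35/17,14.09, 51, 54,65.43 , 71, 96.53 ]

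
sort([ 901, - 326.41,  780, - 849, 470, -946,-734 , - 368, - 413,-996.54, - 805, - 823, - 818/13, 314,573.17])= [-996.54,- 946, - 849,- 823,- 805, - 734, - 413, - 368,-326.41,  -  818/13, 314, 470, 573.17,780 , 901] 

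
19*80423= 1528037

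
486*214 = 104004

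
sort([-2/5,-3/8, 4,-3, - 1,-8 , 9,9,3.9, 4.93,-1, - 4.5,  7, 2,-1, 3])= [ - 8, - 4.5,-3,-1, - 1, - 1,-2/5, - 3/8, 2 , 3, 3.9, 4, 4.93, 7,9, 9]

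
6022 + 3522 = 9544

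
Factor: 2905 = 5^1*7^1 * 83^1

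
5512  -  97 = 5415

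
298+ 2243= 2541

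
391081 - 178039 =213042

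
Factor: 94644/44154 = 478/223  =  2^1*223^(-1 )*239^1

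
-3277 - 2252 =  -5529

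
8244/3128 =2+497/782 = 2.64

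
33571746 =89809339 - 56237593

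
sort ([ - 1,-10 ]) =[ - 10, - 1 ] 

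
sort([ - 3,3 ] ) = [ - 3,3 ]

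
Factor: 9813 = 3^1*3271^1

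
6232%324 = 76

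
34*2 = 68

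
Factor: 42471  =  3^3*11^2*13^1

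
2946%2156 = 790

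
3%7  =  3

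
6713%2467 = 1779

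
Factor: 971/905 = 5^( -1)*181^( - 1)*971^1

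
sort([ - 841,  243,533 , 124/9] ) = [ - 841,  124/9 , 243 , 533] 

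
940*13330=12530200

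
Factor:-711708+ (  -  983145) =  - 1694853 = -  3^2*188317^1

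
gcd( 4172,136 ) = 4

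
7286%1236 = 1106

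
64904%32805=32099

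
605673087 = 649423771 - 43750684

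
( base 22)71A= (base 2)110101011100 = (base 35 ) 2RP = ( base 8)6534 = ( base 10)3420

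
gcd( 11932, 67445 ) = 1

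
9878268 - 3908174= 5970094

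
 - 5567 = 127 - 5694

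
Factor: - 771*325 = -3^1 * 5^2* 13^1* 257^1 = -250575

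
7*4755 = 33285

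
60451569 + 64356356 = 124807925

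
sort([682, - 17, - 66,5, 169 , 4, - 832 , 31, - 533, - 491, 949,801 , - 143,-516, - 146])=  [ - 832, - 533, - 516, - 491, - 146, - 143, - 66, - 17, 4, 5, 31,169,  682,801,949] 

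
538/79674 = 269/39837 = 0.01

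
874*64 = 55936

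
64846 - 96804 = -31958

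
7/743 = 7/743 = 0.01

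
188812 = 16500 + 172312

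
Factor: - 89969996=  -2^2*22492499^1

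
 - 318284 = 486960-805244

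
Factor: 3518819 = 19^1*43^1*59^1*73^1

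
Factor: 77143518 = 2^1*3^2*17^1*23^1*97^1*113^1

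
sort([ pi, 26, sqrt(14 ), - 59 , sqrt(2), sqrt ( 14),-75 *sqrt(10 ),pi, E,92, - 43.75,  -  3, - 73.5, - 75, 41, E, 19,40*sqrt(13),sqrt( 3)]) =[-75*sqrt( 10), - 75, - 73.5, - 59, - 43.75, - 3,  sqrt(2 ), sqrt( 3), E, E, pi, pi,sqrt ( 14), sqrt(14), 19, 26, 41, 92 , 40*sqrt (13)] 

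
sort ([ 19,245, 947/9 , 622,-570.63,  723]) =[ - 570.63, 19, 947/9, 245, 622,723]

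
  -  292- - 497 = 205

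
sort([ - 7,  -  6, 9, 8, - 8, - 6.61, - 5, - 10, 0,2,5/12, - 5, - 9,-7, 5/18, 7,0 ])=[ - 10, - 9,  -  8, - 7, - 7,-6.61,-6,  -  5,-5, 0, 0, 5/18,5/12, 2, 7, 8, 9 ]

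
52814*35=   1848490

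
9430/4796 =1 + 2317/2398 =1.97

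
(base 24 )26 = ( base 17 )33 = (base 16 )36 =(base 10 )54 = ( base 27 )20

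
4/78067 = 4/78067 = 0.00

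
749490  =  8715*86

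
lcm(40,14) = 280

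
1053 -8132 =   -  7079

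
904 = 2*452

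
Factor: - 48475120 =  - 2^4*5^1* 41^1*14779^1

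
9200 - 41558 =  - 32358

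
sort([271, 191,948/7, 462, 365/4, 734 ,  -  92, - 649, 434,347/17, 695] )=[ - 649, - 92, 347/17, 365/4, 948/7,  191, 271,434, 462,695, 734] 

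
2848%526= 218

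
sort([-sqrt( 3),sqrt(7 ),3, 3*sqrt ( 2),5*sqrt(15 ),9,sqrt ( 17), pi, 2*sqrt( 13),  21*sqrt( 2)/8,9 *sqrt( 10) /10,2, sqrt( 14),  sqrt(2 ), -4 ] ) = [  -  4, - sqrt( 3) , sqrt( 2 ),2,sqrt( 7 ),9*sqrt( 10)/10,3,pi, 21*sqrt (2 )/8,sqrt(14),sqrt( 17 ), 3*sqrt( 2),2*sqrt( 13),9, 5*sqrt( 15) ]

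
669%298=73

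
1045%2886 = 1045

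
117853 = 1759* 67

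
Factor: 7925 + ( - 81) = 2^2*37^1*53^1 = 7844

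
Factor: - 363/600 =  - 2^(-3 )*5^( - 2)*11^2=- 121/200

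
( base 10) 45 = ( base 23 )1m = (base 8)55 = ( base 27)1I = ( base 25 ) 1k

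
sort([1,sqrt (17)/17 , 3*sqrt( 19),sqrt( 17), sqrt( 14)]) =[sqrt( 17)/17, 1,sqrt( 14),sqrt( 17),3*sqrt( 19) ] 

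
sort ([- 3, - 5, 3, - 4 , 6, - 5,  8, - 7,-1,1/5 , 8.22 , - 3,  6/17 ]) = [ - 7, - 5, -5,-4, - 3,- 3,-1, 1/5 , 6/17, 3, 6 , 8 , 8.22]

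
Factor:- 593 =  - 593^1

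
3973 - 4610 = - 637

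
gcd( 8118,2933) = 1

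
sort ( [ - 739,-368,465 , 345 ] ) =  [ - 739, - 368,345 , 465] 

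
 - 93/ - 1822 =93/1822 =0.05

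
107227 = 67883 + 39344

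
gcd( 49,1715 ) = 49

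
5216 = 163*32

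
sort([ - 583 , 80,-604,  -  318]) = [-604, - 583, - 318,80]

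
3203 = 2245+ 958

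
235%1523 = 235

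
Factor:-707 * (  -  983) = 7^1*101^1*983^1= 694981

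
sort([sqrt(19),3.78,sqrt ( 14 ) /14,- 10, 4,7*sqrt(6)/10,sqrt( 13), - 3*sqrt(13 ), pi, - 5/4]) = [ - 3 * sqrt( 13 ),- 10, - 5/4, sqrt( 14) /14 , 7*sqrt( 6)/10,pi, sqrt ( 13),3.78, 4,sqrt( 19)]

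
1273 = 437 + 836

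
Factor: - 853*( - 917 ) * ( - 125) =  -5^3 * 7^1*131^1 * 853^1 = -  97775125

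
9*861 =7749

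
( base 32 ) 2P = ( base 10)89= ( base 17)54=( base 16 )59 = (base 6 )225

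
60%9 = 6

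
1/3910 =1/3910=0.00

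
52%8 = 4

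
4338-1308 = 3030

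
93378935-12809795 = 80569140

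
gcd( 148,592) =148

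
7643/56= 136+27/56 = 136.48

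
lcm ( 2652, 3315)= 13260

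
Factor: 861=3^1 * 7^1*41^1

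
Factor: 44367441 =3^1*14789147^1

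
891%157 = 106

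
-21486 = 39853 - 61339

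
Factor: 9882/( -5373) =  - 2^1 * 3^1*61^1*199^(  -  1 )=-  366/199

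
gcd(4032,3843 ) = 63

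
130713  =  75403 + 55310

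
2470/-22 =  - 113 + 8/11 = - 112.27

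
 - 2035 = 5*( - 407 ) 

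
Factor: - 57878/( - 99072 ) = 2^(-7 )*3^ (-2)*673^1 = 673/1152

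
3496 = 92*38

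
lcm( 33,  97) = 3201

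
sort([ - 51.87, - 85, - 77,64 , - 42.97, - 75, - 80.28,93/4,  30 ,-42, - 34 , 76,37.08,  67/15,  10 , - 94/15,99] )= [-85 ,- 80.28, - 77,-75, - 51.87, - 42.97, - 42,  -  34,-94/15,  67/15  ,  10, 93/4, 30,37.08,64, 76, 99] 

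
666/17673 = 222/5891 = 0.04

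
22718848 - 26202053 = -3483205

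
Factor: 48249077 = 17^1 * 227^1*12503^1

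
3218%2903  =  315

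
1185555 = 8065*147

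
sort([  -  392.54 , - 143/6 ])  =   [ - 392.54, - 143/6]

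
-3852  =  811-4663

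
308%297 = 11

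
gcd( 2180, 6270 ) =10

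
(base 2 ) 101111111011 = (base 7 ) 11641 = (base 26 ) 4DP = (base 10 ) 3067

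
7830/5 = 1566 = 1566.00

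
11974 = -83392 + 95366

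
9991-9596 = 395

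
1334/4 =667/2 = 333.50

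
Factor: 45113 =197^1*229^1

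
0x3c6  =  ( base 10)966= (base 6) 4250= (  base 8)1706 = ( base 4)33012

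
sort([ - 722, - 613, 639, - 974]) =[-974,-722, - 613, 639] 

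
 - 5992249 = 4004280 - 9996529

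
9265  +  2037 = 11302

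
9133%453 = 73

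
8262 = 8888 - 626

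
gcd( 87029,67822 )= 1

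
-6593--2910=-3683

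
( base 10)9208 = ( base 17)1EEB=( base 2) 10001111111000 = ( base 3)110122001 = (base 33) 8F1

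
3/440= 3/440 = 0.01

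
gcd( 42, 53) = 1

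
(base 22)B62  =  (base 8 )12522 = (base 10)5458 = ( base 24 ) 9BA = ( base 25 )8i8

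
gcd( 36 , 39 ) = 3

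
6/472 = 3/236 = 0.01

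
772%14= 2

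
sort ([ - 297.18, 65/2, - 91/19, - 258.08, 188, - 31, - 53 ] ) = [  -  297.18, - 258.08 , - 53, - 31,- 91/19, 65/2,188] 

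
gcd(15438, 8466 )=498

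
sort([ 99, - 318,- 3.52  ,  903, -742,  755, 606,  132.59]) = [ - 742 , - 318,-3.52, 99,132.59,606, 755,903]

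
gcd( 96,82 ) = 2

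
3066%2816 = 250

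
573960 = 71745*8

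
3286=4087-801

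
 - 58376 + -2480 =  - 60856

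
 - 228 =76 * ( - 3) 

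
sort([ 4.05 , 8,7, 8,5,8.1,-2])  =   [ - 2,4.05,5,7, 8 , 8,8.1]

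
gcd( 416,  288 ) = 32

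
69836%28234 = 13368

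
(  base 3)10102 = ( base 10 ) 92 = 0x5c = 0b1011100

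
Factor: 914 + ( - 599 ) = 315 = 3^2*5^1*7^1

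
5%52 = 5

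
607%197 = 16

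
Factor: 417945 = 3^1*5^1*11^1 * 17^1 * 149^1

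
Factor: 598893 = 3^1*17^1 * 11743^1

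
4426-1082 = 3344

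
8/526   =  4/263= 0.02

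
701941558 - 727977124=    - 26035566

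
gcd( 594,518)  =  2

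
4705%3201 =1504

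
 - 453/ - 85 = 453/85 = 5.33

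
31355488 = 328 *95596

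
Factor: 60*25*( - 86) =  - 2^3*3^1*5^3*43^1 =-129000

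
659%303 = 53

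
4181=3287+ 894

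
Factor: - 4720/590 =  - 2^3 = - 8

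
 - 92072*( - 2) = 184144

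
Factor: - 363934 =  - 2^1*181967^1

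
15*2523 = 37845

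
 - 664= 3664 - 4328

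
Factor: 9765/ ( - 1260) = -31/4 = - 2^( - 2 )*31^1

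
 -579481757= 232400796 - 811882553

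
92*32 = 2944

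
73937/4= 18484+1/4 =18484.25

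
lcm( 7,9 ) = 63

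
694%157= 66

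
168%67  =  34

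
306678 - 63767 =242911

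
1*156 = 156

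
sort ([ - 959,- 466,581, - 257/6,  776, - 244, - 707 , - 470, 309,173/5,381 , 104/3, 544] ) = [ - 959, - 707, - 470, - 466,- 244,  -  257/6,173/5, 104/3,309, 381 , 544,581, 776]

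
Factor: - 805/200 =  - 161/40 = - 2^( - 3)*5^( - 1 )*7^1*23^1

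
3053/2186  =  1 + 867/2186 = 1.40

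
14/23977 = 14/23977 = 0.00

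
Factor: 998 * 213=212574 = 2^1 * 3^1 *71^1*499^1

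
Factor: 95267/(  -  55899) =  - 3^ ( - 2) * 6211^( - 1 )*95267^1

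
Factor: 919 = 919^1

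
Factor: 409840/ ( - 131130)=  - 872/279 = -2^3 * 3^( - 2)*31^( - 1 )*109^1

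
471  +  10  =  481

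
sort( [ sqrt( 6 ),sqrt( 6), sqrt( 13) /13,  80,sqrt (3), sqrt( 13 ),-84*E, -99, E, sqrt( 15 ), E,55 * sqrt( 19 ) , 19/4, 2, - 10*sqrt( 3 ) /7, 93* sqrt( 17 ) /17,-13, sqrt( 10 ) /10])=[ - 84 *E, -99,-13, - 10*sqrt( 3) /7,sqrt( 13)/13, sqrt (10)/10, sqrt(3 ),2, sqrt( 6),sqrt(6 ),E, E,sqrt( 13 ),sqrt( 15 ), 19/4, 93*sqrt( 17) /17,80, 55*sqrt( 19 )]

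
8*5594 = 44752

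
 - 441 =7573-8014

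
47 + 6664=6711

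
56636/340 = 166+49/85 = 166.58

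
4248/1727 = 2+794/1727 = 2.46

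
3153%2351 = 802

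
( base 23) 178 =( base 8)1272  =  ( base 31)MG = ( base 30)n8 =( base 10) 698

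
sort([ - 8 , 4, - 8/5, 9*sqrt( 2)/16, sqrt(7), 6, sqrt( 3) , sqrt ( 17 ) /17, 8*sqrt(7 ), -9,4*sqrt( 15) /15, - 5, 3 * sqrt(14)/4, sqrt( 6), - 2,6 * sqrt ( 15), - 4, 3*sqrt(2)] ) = [ - 9,-8, - 5, - 4, - 2, - 8/5, sqrt ( 17 ) /17, 9 * sqrt (2) /16,4 * sqrt( 15 ) /15,sqrt(3 ), sqrt(6),sqrt( 7), 3*sqrt( 14 ) /4, 4, 3 * sqrt( 2 ), 6, 8*sqrt (7 ), 6 * sqrt(15 )]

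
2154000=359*6000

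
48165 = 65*741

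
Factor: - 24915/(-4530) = 2^(-1)*11^1 = 11/2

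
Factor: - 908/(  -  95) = 2^2*5^ ( - 1 )*19^( - 1 )*227^1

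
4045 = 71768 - 67723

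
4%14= 4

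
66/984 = 11/164 = 0.07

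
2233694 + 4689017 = 6922711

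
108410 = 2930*37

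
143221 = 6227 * 23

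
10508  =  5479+5029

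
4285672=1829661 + 2456011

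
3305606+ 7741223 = 11046829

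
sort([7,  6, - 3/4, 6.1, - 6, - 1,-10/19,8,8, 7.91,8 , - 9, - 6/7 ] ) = [-9,-6, - 1, - 6/7, - 3/4, - 10/19,  6, 6.1, 7 , 7.91,  8,8,8 ] 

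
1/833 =1/833= 0.00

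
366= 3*122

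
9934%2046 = 1750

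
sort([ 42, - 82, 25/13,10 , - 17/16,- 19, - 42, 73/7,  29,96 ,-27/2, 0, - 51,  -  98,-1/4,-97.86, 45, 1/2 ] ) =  [ - 98,- 97.86, - 82,-51, - 42, - 19, - 27/2, - 17/16, - 1/4,  0, 1/2, 25/13, 10, 73/7,29, 42,45,96 ]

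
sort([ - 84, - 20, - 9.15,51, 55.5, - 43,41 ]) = [ - 84, - 43 , - 20, - 9.15,  41,51,55.5] 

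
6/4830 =1/805 = 0.00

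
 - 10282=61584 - 71866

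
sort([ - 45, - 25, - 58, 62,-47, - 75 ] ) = [ - 75, - 58,-47, - 45,  -  25,62 ] 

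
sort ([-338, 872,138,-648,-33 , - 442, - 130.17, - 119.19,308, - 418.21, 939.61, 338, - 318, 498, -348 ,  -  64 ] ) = [ - 648, - 442, - 418.21,  -  348, - 338, - 318, - 130.17,-119.19 , - 64, - 33 , 138,308, 338,498,872,939.61]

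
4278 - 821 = 3457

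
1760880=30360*58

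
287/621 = 287/621 = 0.46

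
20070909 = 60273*333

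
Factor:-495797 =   -  495797^1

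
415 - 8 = 407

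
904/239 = 904/239 = 3.78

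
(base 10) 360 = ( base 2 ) 101101000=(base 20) i0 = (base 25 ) EA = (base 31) bj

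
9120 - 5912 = 3208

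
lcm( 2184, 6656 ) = 139776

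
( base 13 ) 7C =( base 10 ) 103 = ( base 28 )3j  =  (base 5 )403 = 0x67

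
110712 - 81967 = 28745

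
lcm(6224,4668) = 18672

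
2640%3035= 2640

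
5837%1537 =1226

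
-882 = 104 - 986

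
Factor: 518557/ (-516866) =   -  2^(-1)*7^( - 1)*13^1 *113^1 * 353^1*36919^(-1 )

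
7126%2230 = 436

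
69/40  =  69/40 = 1.73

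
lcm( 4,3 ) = 12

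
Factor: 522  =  2^1*3^2*29^1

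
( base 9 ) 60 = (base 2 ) 110110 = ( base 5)204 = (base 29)1p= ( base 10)54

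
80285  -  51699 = 28586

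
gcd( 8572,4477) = 1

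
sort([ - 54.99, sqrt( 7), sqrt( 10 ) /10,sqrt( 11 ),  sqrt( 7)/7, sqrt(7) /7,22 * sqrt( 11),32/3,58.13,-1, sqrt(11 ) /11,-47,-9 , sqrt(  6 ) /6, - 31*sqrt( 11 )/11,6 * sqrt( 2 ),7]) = [ - 54.99, - 47 ,  -  31*sqrt( 11)/11, - 9, - 1,sqrt( 11) /11, sqrt(10 )/10,sqrt (7 )/7,sqrt(7)/7,sqrt( 6 )/6, sqrt ( 7 ) , sqrt (11),7 , 6* sqrt( 2),32/3,58.13, 22 * sqrt( 11 ) ] 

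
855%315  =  225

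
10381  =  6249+4132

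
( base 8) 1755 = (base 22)21f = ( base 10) 1005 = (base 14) 51b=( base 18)31f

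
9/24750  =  1/2750= 0.00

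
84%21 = 0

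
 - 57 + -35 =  - 92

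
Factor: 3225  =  3^1*5^2*43^1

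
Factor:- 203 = -7^1* 29^1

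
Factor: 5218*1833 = 2^1*3^1 * 13^1*47^1*2609^1 = 9564594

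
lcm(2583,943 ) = 59409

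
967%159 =13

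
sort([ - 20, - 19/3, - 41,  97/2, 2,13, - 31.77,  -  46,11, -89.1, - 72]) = [  -  89.1,  -  72, - 46, - 41, - 31.77,  -  20, - 19/3,  2  ,  11, 13,97/2]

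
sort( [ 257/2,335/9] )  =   [335/9,257/2 ] 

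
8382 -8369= 13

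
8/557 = 8/557 = 0.01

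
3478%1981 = 1497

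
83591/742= 112 + 487/742 =112.66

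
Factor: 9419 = 9419^1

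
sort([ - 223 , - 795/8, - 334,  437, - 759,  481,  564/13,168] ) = [-759, - 334, - 223, - 795/8,564/13, 168,  437,481]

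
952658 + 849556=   1802214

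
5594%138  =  74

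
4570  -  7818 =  - 3248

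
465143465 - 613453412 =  - 148309947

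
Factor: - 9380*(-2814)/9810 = 879844/327 = 2^2*3^(  -  1 )*7^2  *  67^2*109^( - 1 ) 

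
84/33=28/11 = 2.55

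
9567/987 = 3189/329 = 9.69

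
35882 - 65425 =-29543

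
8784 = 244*36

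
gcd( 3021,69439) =1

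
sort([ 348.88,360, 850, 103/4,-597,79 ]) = [ -597  ,  103/4, 79, 348.88, 360, 850 ]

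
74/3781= 74/3781 = 0.02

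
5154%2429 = 296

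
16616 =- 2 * ( - 8308 )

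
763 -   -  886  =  1649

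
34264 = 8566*4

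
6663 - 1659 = 5004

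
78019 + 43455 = 121474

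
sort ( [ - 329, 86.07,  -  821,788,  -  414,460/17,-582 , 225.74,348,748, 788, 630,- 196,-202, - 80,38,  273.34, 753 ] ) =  [ -821, - 582, - 414, -329, - 202, - 196 , - 80,460/17,38, 86.07,225.74, 273.34, 348,630, 748, 753,  788, 788]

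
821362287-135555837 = 685806450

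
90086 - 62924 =27162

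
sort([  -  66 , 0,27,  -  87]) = [-87, - 66, 0,27]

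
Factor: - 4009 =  - 19^1*211^1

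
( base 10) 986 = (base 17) 370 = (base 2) 1111011010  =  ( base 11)817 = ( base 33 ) tt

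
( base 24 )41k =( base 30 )2i8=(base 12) 1438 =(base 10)2348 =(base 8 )4454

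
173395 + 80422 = 253817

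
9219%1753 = 454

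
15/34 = 15/34 = 0.44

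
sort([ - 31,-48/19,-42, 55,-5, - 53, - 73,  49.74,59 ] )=[ - 73, - 53,-42, - 31, - 5, - 48/19, 49.74,55, 59] 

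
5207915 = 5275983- 68068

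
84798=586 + 84212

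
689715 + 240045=929760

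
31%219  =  31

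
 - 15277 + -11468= -26745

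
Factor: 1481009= 211^1 * 7019^1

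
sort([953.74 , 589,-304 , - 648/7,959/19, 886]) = [-304, - 648/7 , 959/19,589, 886 , 953.74 ] 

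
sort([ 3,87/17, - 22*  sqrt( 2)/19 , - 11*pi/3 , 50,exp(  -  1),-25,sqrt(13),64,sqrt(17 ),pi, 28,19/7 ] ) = [ - 25, - 11*pi/3, - 22* sqrt( 2)/19,exp( - 1),19/7,3,pi,sqrt(13 ),sqrt( 17),87/17 , 28,50 , 64]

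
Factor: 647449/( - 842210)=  - 2^(-1)*5^( - 1 )*11^1*71^1*829^1*84221^( -1)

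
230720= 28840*8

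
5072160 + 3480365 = 8552525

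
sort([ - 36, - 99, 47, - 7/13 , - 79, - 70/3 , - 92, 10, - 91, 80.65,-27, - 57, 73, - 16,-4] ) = [  -  99, - 92, - 91, -79, - 57, - 36, - 27, -70/3, - 16, - 4, - 7/13, 10, 47, 73,  80.65] 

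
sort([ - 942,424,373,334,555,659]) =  [-942,334,373  ,  424,555,659]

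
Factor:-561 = - 3^1*11^1 * 17^1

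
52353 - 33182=19171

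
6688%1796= 1300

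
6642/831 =2214/277 = 7.99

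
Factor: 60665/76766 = 2^ ( - 1)*5^1*11^1*131^(  -  1)*293^(-1)*1103^1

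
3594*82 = 294708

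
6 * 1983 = 11898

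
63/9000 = 7/1000 = 0.01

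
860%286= 2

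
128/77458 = 64/38729 =0.00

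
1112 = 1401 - 289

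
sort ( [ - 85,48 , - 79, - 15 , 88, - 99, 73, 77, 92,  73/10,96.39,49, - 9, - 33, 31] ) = [ - 99,-85, - 79, - 33, - 15 , - 9,73/10,31 , 48, 49,  73,77,  88, 92, 96.39 ] 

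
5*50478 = 252390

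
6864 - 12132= -5268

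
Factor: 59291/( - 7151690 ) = -2^( - 1)*5^( - 1 )*7^ ( - 1)*13^(-1 ) * 29^( - 1 )*211^1*271^( - 1)*281^1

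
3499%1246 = 1007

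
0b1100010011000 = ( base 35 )54V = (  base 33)5PQ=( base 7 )24233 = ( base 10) 6296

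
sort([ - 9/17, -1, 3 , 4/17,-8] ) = [-8, - 1, - 9/17,4/17,3]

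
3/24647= 3/24647 =0.00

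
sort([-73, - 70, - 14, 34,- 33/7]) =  [-73, - 70,- 14,-33/7, 34] 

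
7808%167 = 126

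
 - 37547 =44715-82262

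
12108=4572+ 7536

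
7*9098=63686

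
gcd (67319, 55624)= 1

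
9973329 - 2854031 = 7119298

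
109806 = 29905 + 79901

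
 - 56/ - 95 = 56/95 =0.59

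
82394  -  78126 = 4268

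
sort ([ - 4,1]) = [- 4, 1]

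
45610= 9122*5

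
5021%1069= 745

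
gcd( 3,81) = 3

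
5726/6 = 954 +1/3 = 954.33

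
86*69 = 5934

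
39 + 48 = 87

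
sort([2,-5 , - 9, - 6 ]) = [ - 9, - 6,-5 , 2 ] 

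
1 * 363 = 363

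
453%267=186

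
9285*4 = 37140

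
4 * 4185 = 16740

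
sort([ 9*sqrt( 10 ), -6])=[  -  6, 9*sqrt(10) ]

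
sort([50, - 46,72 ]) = [ - 46,50,72] 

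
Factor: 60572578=2^1*11^1*593^1*4643^1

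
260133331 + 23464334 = 283597665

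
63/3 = 21 = 21.00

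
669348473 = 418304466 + 251044007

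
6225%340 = 105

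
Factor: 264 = 2^3*3^1 *11^1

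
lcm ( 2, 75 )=150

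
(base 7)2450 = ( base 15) 412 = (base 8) 1625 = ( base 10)917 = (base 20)25h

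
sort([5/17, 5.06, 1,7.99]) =[5/17, 1, 5.06,7.99]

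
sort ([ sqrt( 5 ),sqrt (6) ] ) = [sqrt( 5), sqrt (6) ]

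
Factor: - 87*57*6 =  -29754 = - 2^1* 3^3  *19^1*29^1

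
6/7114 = 3/3557 = 0.00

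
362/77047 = 362/77047 = 0.00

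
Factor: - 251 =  -251^1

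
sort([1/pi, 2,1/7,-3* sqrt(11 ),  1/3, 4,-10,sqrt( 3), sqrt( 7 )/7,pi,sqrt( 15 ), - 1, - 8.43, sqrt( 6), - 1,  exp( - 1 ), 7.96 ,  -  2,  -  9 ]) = [ - 10,-3 * sqrt(11 ) , - 9,-8.43,-2,-1, - 1 , 1/7,1/pi,1/3,exp( - 1 ),sqrt( 7)/7,sqrt( 3 ), 2, sqrt(6 ),pi,sqrt( 15 ),4,7.96 ] 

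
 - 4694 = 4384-9078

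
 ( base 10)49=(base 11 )45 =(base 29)1K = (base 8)61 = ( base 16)31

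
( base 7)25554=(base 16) 1A91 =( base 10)6801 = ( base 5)204201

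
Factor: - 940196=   -  2^2  *19^1*89^1 * 139^1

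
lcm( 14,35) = 70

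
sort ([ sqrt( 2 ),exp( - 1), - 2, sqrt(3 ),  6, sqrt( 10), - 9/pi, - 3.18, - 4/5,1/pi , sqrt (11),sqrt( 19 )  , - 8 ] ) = [-8,  -  3.18, - 9/pi, - 2, - 4/5,1/pi,exp( - 1),  sqrt(2),sqrt(3) , sqrt( 10),sqrt( 11),sqrt( 19 ),6]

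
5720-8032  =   - 2312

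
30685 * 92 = 2823020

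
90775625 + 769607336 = 860382961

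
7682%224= 66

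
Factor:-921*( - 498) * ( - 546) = - 250427268 = -2^2 * 3^3*7^1*13^1*83^1 * 307^1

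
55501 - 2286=53215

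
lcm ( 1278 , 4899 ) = 29394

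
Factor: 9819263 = 9819263^1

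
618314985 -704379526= - 86064541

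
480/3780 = 8/63  =  0.13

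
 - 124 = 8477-8601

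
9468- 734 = 8734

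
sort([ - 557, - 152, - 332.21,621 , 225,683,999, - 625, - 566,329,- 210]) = [- 625, - 566, - 557, - 332.21, - 210, - 152,225 , 329,621,683,999]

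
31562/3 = 10520 + 2/3 = 10520.67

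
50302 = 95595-45293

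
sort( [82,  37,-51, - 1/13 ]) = [  -  51, - 1/13, 37, 82] 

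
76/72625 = 76/72625 = 0.00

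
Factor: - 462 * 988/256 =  - 2^( - 5)*3^1 *7^1*11^1 * 13^1*19^1  =  - 57057/32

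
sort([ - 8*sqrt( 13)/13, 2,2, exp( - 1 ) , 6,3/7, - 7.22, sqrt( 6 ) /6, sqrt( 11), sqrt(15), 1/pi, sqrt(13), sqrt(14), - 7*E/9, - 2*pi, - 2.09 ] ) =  [-7.22 ,- 2 * pi,-8*sqrt( 13 )/13, - 7*E/9, - 2.09, 1/pi,exp( - 1),  sqrt(6)/6, 3/7, 2, 2,sqrt(11),  sqrt(13),sqrt( 14),sqrt( 15),6 ] 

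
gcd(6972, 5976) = 996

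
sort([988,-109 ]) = [-109,988 ] 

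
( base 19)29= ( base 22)23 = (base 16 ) 2f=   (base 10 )47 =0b101111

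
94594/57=94594/57=1659.54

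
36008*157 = 5653256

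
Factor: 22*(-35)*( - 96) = 2^6*3^1*5^1*7^1*11^1 =73920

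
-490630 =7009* ( - 70) 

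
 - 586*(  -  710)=416060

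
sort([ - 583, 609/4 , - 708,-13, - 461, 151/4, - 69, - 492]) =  [ - 708,-583, - 492, - 461, - 69, - 13,  151/4, 609/4 ] 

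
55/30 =1  +  5/6 = 1.83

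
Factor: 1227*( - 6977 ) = -8560779 = - 3^1*409^1*6977^1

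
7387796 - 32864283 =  - 25476487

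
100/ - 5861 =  - 100/5861  =  - 0.02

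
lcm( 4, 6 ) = 12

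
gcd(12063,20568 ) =3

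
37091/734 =37091/734  =  50.53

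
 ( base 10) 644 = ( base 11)536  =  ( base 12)458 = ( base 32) K4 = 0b1010000100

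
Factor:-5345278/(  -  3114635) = 2^1 * 5^ (- 1 ) * 622927^( - 1 )*2672639^1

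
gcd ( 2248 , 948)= 4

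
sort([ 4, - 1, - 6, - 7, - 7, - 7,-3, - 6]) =[  -  7 , - 7,-7, - 6, - 6, - 3, - 1,4]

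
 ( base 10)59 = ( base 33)1q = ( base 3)2012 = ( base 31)1s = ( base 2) 111011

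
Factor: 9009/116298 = 2^(- 1 ) * 11^1 * 71^ ( - 1) = 11/142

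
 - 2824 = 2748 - 5572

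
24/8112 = 1/338 = 0.00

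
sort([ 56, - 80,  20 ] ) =[ - 80,20,56] 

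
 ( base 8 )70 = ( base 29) 1r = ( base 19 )2i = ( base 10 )56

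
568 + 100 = 668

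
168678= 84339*2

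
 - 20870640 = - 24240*861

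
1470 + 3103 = 4573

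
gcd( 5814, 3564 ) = 18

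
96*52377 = 5028192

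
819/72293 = 63/5561 = 0.01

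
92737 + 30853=123590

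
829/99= 829/99 = 8.37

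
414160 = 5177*80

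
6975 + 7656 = 14631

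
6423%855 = 438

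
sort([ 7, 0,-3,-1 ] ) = [ - 3, - 1, 0,  7]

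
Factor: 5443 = 5443^1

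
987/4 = 987/4=246.75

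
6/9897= 2/3299 = 0.00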